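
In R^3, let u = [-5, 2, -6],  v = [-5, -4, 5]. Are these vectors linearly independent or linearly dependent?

Row-reduce the matrix whose columns are u, v.
The reduction yields 2 nonzero rows, so the rank is 2.
Since rank = 2 (the number of vectors), the set is linearly independent.

linearly independent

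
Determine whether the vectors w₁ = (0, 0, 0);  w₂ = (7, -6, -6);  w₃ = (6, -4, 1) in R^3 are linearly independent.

linearly dependent

One of the vectors is the zero vector, so the set is linearly dependent.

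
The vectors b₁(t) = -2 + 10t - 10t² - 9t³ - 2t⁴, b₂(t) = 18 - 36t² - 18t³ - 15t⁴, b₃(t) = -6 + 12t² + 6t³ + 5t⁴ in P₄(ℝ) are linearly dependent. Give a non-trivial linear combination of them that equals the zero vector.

Take coordinates with respect to {1, t, …, t⁴}.
Set up α₁b₁ + … + α₃b₃ = 0 and solve the homogeneous system.
A generator of the null space is (0, 1, 3).

b₂ + 3b₃ = 0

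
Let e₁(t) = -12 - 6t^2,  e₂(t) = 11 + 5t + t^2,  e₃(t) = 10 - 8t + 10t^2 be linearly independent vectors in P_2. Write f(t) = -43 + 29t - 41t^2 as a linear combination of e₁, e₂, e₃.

f = 2e₁ + e₂ - 3e₃

Take coordinate vectors relative to {1, t, t^2}.
Set up the augmented matrix [e₁ | e₂ | e₃ | f] and row-reduce.
Back-substitution yields (a₁, a₂, a₃) = (2, 1, -3).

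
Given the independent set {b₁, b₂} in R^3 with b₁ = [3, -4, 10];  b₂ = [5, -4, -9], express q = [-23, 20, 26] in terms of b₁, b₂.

Write q = c₁b₁ + c₂b₂ and equate components.
Row-reducing the augmented matrix gives the unique coefficients (c₁, c₂) = (-1, -4).

q = -b₁ - 4b₂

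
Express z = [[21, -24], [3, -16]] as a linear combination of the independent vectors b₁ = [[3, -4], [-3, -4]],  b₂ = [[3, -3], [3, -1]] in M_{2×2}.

Work in coordinates with respect to the standard basis {E₁₁, E₁₂, E₂₁, E₂₂}.
Solve the system with b₁, b₂ as columns and z as the right-hand side.
The system has the unique solution (α₁, α₂) = (3, 4).

z = 3b₁ + 4b₂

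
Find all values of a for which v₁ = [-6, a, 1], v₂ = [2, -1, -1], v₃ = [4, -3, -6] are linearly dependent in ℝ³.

The set is linearly dependent precisely when det[v₁; v₂; v₃] = 0.
Expanding, det = 8*a - 20.
Solving 8*a - 20 = 0 yields a = 5/2.

a = 5/2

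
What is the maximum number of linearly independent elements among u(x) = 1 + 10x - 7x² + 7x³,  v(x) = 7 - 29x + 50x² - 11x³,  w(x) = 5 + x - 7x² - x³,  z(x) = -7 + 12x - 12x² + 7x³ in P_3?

3

Use coordinates relative to {1, x, …, x³}.
Form the matrix with u, v, w, z as columns and reduce.
Exactly 3 pivots survive; hence the rank is 3.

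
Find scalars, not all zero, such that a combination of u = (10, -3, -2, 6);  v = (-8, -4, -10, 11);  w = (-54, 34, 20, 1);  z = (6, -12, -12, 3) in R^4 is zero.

Solve the homogeneous system with u, v, w, z as columns by row-reducing the coefficient matrix.
A generator of the null space is (2, -2, 1, 3).

2u - 2v + w + 3z = 0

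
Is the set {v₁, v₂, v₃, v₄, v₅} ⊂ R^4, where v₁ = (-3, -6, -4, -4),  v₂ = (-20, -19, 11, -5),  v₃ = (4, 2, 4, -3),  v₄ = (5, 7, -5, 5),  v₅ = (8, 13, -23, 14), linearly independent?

linearly dependent

There are 5 vectors in a 4-dimensional space, so they cannot be linearly independent.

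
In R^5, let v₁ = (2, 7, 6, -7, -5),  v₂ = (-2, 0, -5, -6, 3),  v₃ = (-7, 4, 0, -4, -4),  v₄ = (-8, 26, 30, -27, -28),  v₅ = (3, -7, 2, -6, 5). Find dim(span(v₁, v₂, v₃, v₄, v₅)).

Row-reduce the 5×5 matrix with these as rows.
The echelon form has 4 nonzero rows, so the rank is 4.

4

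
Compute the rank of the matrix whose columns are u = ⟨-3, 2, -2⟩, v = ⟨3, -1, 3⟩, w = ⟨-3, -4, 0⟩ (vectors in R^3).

Apply Gaussian elimination to the matrix whose rows are u, v, w.
Reduction leaves 3 leading entries, giving rank 3.

rank 3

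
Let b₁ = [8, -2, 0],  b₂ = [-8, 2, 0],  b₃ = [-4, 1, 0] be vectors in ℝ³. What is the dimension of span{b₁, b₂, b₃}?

dim = 1

Form the matrix with b₁, b₂, b₃ as columns and reduce.
There is 1 pivot column, so rank = 1.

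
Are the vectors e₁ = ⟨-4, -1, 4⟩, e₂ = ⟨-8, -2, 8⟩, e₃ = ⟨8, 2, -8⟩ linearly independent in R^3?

linearly dependent

One vector is a scalar multiple of another, so the set is dependent.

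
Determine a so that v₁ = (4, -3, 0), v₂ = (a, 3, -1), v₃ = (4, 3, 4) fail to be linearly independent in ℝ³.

a = -6

Dependence holds iff the 3×3 matrix [v₁ v₂ v₃] is singular.
Cofactor expansion gives det = 12*a + 72.
Setting this to zero gives a = -6.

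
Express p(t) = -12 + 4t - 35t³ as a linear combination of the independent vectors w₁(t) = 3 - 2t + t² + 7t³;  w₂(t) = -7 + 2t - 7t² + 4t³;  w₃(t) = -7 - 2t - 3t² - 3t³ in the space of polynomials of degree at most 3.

Take coordinate vectors relative to {1, t, …, t³}.
Solve the system with w₁, w₂, w₃ as columns and p as the right-hand side.
Back-substitution yields (a₁, a₂, a₃) = (-4, -1, 1).

p = -4w₁ - w₂ + w₃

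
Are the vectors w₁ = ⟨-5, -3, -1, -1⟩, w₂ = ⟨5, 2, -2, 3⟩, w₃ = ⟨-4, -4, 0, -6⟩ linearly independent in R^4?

linearly independent

Place the vectors as rows of a 3×4 matrix and reduce to echelon form.
The reduction yields 3 nonzero rows, so the rank is 3.
Since rank = 3 (the number of vectors), the set is linearly independent.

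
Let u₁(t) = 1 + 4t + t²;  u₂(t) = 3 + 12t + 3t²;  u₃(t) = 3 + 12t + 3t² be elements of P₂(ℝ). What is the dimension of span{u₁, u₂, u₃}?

Use coordinates relative to {1, t, t²}.
Put the 3×3 matrix [u₁|u₂|u₃] into echelon form.
Reduction leaves 1 leading entry, giving rank 1.

dim = 1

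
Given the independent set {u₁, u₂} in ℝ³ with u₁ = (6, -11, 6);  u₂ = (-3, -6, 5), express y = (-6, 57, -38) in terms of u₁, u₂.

y = -3u₁ - 4u₂

Set up the augmented matrix [u₁ | u₂ | y] and row-reduce.
Back-substitution yields (c₁, c₂) = (-3, -4).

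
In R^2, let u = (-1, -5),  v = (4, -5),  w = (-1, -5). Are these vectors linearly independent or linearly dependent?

linearly dependent

There are 3 vectors in a 2-dimensional space, so they cannot be linearly independent.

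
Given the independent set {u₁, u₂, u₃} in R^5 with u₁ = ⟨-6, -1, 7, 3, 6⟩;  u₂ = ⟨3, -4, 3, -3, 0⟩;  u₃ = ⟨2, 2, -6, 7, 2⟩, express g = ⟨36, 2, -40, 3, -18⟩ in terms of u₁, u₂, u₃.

g = -4u₁ + 2u₂ + 3u₃

Solve the system with u₁, u₂, u₃ as columns and g as the right-hand side.
Back-substitution yields (α₁, α₂, α₃) = (-4, 2, 3).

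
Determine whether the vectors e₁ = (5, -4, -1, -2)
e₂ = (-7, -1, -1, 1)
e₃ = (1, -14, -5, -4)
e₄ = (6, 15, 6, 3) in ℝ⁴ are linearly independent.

linearly dependent

The matrix [e₁|e₂|e₃|e₄] has determinant 0.
A zero determinant means the columns are linearly dependent.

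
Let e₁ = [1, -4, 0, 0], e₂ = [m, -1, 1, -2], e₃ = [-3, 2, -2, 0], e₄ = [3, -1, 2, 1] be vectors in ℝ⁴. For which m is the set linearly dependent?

The vectors are dependent exactly when the determinant of the matrix with rows e₁, e₂, e₃, e₄ vanishes.
The determinant works out to 8 - 8*m.
Setting this to zero gives m = 1.

m = 1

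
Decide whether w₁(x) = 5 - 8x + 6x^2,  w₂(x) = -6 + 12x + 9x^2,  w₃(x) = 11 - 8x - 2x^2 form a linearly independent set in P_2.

linearly independent

Write each element as a coordinate vector in ℝ³ using {1, x, x^2}.
Place the vectors as rows of a 3×3 matrix and reduce to echelon form.
The reduction yields 3 nonzero rows, so the rank is 3.
Since rank = 3 (the number of vectors), the set is linearly independent.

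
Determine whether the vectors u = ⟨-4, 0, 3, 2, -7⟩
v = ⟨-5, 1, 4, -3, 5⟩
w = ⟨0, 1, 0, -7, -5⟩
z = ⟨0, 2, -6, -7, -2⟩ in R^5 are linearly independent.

linearly independent

Row-reduce the matrix whose columns are u, v, w, z.
The reduction yields 4 nonzero rows, so the rank is 4.
Since rank = 4 (the number of vectors), the set is linearly independent.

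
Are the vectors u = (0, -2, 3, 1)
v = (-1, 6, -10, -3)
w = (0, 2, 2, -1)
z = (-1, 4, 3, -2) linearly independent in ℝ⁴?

Form the 4×4 matrix with these as columns; its determinant is 0.
A zero determinant means the columns are linearly dependent.
Indeed 3u + v + 2w - z = 0.

linearly dependent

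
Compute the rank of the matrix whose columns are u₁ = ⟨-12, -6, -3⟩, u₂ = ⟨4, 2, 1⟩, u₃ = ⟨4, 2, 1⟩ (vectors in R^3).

Row-reduce the 3×3 matrix with these as rows.
Reduction leaves 1 leading entry, giving rank 1.

rank 1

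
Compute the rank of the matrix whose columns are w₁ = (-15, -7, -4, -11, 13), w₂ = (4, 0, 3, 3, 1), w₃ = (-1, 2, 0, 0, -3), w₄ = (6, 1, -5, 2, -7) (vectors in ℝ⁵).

Apply Gaussian elimination to the matrix whose rows are w₁, w₂, w₃, w₄.
Exactly 3 pivots survive; hence the rank is 3.

3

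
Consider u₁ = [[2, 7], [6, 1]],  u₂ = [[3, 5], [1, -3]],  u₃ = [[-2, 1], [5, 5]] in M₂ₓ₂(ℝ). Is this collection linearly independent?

linearly independent

Write each element as a coordinate vector in ℝ⁴ using {E₁₁, E₁₂, E₂₁, E₂₂}.
Place the vectors as rows of a 3×4 matrix and reduce to echelon form.
The reduction yields 3 nonzero rows, so the rank is 3.
Since rank = 3 (the number of vectors), the set is linearly independent.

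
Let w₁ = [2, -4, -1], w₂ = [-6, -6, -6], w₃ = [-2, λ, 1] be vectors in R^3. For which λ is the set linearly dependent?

The set is linearly dependent precisely when det[w₁; w₂; w₃] = 0.
The determinant works out to 18*λ - 72.
Solving 18*λ - 72 = 0 yields λ = 4.

λ = 4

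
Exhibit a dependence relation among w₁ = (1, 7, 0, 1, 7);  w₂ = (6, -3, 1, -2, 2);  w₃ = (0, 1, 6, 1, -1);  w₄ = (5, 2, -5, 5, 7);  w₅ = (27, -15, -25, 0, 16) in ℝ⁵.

w₁ - 3w₂ + 3w₃ - 2w₄ + w₅ = 0

Write the vectors as columns of a matrix and find a nonzero vector in its null space.
One solution (up to scaling) is (1, -3, 3, -2, 1).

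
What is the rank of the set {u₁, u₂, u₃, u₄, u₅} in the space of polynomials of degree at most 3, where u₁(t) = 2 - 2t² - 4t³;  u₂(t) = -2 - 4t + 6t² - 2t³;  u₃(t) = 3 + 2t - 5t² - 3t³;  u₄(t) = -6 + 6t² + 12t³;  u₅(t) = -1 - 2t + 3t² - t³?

Use coordinates relative to {1, t, …, t³}.
Form the matrix with u₁, u₂, u₃, u₄, u₅ as columns and reduce.
Exactly 2 pivots survive; hence the rank is 2.
(With 5 elements in a 4-dimensional space the rank is at most 4.)

rank 2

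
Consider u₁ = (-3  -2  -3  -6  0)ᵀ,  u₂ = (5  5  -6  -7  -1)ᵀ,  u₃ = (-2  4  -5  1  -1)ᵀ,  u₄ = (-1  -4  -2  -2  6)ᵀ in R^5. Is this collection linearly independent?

Place the vectors as rows of a 4×5 matrix and reduce to echelon form.
The reduction yields 4 nonzero rows, so the rank is 4.
Since rank = 4 (the number of vectors), the set is linearly independent.

linearly independent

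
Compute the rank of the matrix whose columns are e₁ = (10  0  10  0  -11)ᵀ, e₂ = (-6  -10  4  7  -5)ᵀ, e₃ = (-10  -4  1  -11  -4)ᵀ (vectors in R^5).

3

Apply Gaussian elimination to the matrix whose rows are e₁, e₂, e₃.
Exactly 3 pivots survive; hence the rank is 3.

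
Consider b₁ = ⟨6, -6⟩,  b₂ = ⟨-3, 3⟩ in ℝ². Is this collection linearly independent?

Row-reduce the matrix whose columns are b₁, b₂.
The reduction yields 1 nonzero row, so the rank is 1.
Since rank 1 < 2, the set is linearly dependent.

linearly dependent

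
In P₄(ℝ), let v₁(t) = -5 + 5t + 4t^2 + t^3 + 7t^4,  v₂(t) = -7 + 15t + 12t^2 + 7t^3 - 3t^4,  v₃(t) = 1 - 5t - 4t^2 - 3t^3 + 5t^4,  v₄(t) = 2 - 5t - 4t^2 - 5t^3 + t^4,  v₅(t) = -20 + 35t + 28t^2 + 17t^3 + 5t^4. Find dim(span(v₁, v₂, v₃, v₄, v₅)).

dim = 3

Use coordinates relative to {1, t, …, t^4}.
Put the 5×5 matrix [v₁|v₂|v₃|v₄|v₅] into echelon form.
Reduction leaves 3 leading entries, giving rank 3.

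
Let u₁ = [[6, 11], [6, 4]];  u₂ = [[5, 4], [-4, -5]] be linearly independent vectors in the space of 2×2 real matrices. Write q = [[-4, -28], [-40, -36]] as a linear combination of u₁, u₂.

q = -4u₁ + 4u₂

Identify each element with its coordinate vector in ℝ⁴ via {E₁₁, E₁₂, E₂₁, E₂₂}.
Since u₁, u₂ are independent, the coefficients expressing q are uniquely determined by a linear system.
Back-substitution yields (a₁, a₂) = (-4, 4).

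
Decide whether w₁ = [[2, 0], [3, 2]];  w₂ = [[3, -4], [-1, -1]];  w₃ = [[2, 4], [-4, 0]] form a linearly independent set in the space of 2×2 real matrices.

Write each element as a coordinate vector in ℝ⁴ using {E₁₁, E₁₂, E₂₁, E₂₂}.
Row-reduce the matrix whose columns are w₁, w₂, w₃.
The reduction yields 3 nonzero rows, so the rank is 3.
Since rank = 3 (the number of vectors), the set is linearly independent.

linearly independent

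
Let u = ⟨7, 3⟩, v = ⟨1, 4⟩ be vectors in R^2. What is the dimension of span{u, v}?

dim = 2

Form the matrix with u, v as columns and reduce.
The echelon form has 2 nonzero rows, so the rank is 2.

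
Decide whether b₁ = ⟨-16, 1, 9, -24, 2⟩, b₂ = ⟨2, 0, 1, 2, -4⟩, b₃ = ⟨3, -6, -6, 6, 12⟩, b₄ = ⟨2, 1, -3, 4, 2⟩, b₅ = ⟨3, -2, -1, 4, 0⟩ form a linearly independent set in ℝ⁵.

Row-reduce the matrix whose columns are b₁, b₂, b₃, b₄, b₅.
The reduction yields 3 nonzero rows, so the rank is 3.
Since rank 3 < 5, the set is linearly dependent.

linearly dependent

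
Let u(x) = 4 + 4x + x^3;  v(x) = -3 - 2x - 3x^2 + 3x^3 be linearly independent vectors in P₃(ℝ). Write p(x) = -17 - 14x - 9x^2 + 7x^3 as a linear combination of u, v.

p = -2u + 3v

Work in coordinates with respect to the standard basis {1, x, …, x^3}.
Solve the system with u, v as columns and p as the right-hand side.
The system has the unique solution (a₁, a₂) = (-2, 3).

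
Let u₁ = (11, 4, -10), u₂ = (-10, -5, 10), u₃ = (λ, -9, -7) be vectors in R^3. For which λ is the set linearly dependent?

λ = 39/2

Place the vectors as rows of a 3×3 matrix; dependence ⇔ determinant zero.
Expanding, det = 195 - 10*λ.
Solving 195 - 10*λ = 0 yields λ = 39/2.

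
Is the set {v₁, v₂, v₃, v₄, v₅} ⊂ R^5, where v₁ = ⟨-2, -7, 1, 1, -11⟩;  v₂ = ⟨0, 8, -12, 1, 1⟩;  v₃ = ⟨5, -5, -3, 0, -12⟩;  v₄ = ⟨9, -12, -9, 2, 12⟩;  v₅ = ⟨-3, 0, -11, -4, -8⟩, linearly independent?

Place the vectors as rows of a 5×5 matrix and reduce to echelon form.
The reduction yields 5 nonzero rows, so the rank is 5.
Since rank = 5 (the number of vectors), the set is linearly independent.

linearly independent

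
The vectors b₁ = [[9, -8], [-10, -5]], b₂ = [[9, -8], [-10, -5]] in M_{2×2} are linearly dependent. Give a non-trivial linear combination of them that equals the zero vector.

Take coordinates with respect to {E₁₁, E₁₂, E₂₁, E₂₂}.
Write the vectors as columns of a matrix and find a nonzero vector in its null space.
One solution (up to scaling) is (1, -1).

b₁ - b₂ = 0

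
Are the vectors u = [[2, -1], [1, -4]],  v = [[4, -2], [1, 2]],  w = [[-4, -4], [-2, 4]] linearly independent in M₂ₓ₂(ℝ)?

linearly independent

Write each element as a coordinate vector in ℝ⁴ using {E₁₁, E₁₂, E₂₁, E₂₂}.
Place the vectors as rows of a 3×4 matrix and reduce to echelon form.
The reduction yields 3 nonzero rows, so the rank is 3.
Since rank = 3 (the number of vectors), the set is linearly independent.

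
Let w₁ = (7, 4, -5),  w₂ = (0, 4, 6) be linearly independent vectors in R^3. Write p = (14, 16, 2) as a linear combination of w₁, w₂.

p = 2w₁ + 2w₂

Since w₁, w₂ are independent, the coefficients expressing p are uniquely determined by a linear system.
Back-substitution yields (c₁, c₂) = (2, 2).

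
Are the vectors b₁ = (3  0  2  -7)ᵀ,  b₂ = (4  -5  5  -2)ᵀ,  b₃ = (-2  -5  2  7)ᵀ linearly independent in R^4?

linearly independent

Row-reduce the matrix whose columns are b₁, b₂, b₃.
The reduction yields 3 nonzero rows, so the rank is 3.
Since rank = 3 (the number of vectors), the set is linearly independent.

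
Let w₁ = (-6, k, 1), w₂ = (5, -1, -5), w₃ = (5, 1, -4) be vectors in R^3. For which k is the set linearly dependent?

Dependence holds iff the 3×3 matrix [w₁ w₂ w₃] is singular.
Expanding, det = -5*k - 44.
Solving -5*k - 44 = 0 yields k = -44/5.

k = -44/5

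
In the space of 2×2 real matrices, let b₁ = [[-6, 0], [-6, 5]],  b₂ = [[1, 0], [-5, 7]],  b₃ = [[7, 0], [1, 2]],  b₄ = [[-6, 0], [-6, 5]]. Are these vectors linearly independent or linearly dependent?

Write each element as a coordinate vector in ℝ⁴ using {E₁₁, E₁₂, E₂₁, E₂₂}.
Two of the vectors are equal, giving an immediate dependence.

linearly dependent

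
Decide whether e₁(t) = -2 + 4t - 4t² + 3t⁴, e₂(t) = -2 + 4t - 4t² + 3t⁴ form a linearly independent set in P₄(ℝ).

Take coordinates with respect to the standard basis {1, t, …, t⁴}.
Two of the vectors are equal, giving an immediate dependence.

linearly dependent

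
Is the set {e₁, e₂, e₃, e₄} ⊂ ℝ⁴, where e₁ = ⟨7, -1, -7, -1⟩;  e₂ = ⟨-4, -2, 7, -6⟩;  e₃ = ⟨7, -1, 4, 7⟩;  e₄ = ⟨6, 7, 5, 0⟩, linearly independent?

linearly independent

Place the vectors as rows of a 4×4 matrix and reduce to echelon form.
The reduction yields 4 nonzero rows, so the rank is 4.
Since rank = 4 (the number of vectors), the set is linearly independent.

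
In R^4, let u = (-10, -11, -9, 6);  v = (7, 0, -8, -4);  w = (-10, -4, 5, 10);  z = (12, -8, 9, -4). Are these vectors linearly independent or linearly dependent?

Form the 4×4 matrix with these as columns; its determinant is -11894.
A nonzero determinant means the columns are linearly independent.

linearly independent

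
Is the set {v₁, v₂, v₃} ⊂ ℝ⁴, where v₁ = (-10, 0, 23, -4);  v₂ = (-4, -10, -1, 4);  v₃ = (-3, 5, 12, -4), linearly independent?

Row-reduce the matrix whose columns are v₁, v₂, v₃.
The reduction yields 2 nonzero rows, so the rank is 2.
Since rank 2 < 3, the set is linearly dependent.
Indeed v₁ - v₂ - 2v₃ = 0.

linearly dependent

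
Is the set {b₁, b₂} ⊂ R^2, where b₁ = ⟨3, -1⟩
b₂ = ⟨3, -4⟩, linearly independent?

linearly independent

The matrix [b₁|b₂] has determinant -9.
A nonzero determinant means the columns are linearly independent.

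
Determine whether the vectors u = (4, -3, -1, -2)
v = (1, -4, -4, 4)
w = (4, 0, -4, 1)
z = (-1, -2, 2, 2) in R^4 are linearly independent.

Row-reduce the matrix whose columns are u, v, w, z.
The reduction yields 4 nonzero rows, so the rank is 4.
Since rank = 4 (the number of vectors), the set is linearly independent.

linearly independent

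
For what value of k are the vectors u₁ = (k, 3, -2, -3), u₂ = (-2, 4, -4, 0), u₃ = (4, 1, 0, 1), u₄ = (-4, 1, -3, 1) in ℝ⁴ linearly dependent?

The set is linearly dependent precisely when det[u₁; u₂; u₃; u₄] = 0.
The determinant works out to 12*k + 52.
Solving 12*k + 52 = 0 yields k = -13/3.

k = -13/3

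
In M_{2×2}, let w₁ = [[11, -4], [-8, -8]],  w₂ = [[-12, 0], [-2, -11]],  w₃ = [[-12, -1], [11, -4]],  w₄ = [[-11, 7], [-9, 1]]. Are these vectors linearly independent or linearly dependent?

Take coordinates with respect to the standard basis {E₁₁, E₁₂, E₂₁, E₂₂}.
Place the vectors as rows of a 4×4 matrix and reduce to echelon form.
The reduction yields 4 nonzero rows, so the rank is 4.
Since rank = 4 (the number of vectors), the set is linearly independent.

linearly independent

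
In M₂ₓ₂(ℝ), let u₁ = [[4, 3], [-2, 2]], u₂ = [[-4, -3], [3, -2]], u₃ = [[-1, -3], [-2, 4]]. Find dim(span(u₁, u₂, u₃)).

Represent each element by its coordinate vector in ℝ⁴.
Form the matrix with u₁, u₂, u₃ as columns and reduce.
Exactly 3 pivots survive; hence the rank is 3.

3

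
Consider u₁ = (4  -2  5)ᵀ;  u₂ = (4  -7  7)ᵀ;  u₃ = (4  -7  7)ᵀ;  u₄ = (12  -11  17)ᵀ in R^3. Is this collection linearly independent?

There are 4 vectors in a 3-dimensional space, so they cannot be linearly independent.

linearly dependent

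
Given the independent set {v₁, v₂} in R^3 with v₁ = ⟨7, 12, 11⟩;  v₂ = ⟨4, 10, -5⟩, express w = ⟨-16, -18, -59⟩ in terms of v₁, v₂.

w = -4v₁ + 3v₂

Since v₁, v₂ are independent, the coefficients expressing w are uniquely determined by a linear system.
The system has the unique solution (α₁, α₂) = (-4, 3).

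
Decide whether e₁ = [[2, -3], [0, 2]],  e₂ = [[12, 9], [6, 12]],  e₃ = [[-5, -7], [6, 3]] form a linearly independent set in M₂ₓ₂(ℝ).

Take coordinates with respect to the standard basis {E₁₁, E₁₂, E₂₁, E₂₂}.
Row-reduce the matrix whose columns are e₁, e₂, e₃.
The reduction yields 3 nonzero rows, so the rank is 3.
Since rank = 3 (the number of vectors), the set is linearly independent.

linearly independent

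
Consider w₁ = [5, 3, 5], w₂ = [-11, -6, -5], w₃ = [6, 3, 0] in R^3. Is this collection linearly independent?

Form the 3×3 matrix with these as columns; its determinant is 0.
A zero determinant means the columns are linearly dependent.

linearly dependent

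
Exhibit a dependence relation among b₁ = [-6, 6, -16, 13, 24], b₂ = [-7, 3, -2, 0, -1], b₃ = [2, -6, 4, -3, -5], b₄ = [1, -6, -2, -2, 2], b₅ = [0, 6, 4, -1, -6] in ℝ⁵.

Write the vectors as columns of a matrix and find a nonzero vector in its null space.
One solution (up to scaling) is (1, 0, 2, 2, 3).

b₁ + 2b₃ + 2b₄ + 3b₅ = 0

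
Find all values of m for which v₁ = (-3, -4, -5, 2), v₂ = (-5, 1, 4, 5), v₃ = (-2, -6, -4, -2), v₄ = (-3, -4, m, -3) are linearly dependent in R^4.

m = 4

The vectors are dependent exactly when the determinant of the matrix with rows v₁, v₂, v₃, v₄ vanishes.
Cofactor expansion gives det = 240 - 60*m.
Solving 240 - 60*m = 0 yields m = 4.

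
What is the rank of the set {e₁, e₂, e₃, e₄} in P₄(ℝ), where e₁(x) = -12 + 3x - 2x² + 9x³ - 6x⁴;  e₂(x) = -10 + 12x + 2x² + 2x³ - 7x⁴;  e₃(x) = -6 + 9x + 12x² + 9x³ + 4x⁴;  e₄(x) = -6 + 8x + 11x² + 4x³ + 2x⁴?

Pass to coordinate vectors with respect to the basis {1, x, …, x⁴}.
Apply Gaussian elimination to the matrix whose rows are e₁, e₂, e₃, e₄.
Exactly 4 pivots survive; hence the rank is 4.

rank 4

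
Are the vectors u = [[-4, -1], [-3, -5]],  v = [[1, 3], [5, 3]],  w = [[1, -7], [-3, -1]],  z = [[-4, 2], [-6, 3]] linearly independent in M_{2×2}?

linearly independent

Take coordinates with respect to the standard basis {E₁₁, E₁₂, E₂₁, E₂₂}.
The matrix [u|v|w|z] has determinant -698.
A nonzero determinant means the columns are linearly independent.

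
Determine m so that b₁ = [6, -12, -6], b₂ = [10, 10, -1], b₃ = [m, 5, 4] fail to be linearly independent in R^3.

m = -25/4

Dependence holds iff the 3×3 matrix [b₁ b₂ b₃] is singular.
Cofactor expansion gives det = 72*m + 450.
Setting this to zero gives m = -25/4.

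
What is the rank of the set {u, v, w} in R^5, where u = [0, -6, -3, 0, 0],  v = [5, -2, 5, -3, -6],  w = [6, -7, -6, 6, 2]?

Apply Gaussian elimination to the matrix whose rows are u, v, w.
There are 3 pivot columns, so rank = 3.

rank 3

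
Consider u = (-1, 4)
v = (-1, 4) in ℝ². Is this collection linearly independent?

linearly dependent

Two of the vectors are equal, giving an immediate dependence.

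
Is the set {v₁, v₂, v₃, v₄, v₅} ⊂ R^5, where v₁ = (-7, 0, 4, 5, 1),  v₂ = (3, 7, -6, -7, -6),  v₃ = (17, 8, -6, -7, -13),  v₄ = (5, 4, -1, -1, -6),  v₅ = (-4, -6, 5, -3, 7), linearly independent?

linearly dependent

Row-reduce the matrix whose columns are v₁, v₂, v₃, v₄, v₅.
The reduction yields 4 nonzero rows, so the rank is 4.
Since rank 4 < 5, the set is linearly dependent.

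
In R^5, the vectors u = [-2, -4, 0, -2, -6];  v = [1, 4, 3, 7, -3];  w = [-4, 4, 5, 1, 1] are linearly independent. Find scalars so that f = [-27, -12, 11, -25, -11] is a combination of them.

f = 4u - 3v + 4w

Solve the system with u, v, w as columns and f as the right-hand side.
Back-substitution yields (a₁, a₂, a₃) = (4, -3, 4).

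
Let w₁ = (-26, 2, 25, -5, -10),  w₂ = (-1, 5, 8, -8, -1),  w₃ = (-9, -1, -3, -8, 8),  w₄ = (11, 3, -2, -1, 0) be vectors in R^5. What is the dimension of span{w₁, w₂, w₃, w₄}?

dim = 3

Put the 5×4 matrix [w₁|w₂|w₃|w₄] into echelon form.
Reduction leaves 3 leading entries, giving rank 3.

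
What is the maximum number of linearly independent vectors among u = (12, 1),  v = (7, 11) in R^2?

2

Form the matrix with u, v as columns and reduce.
The echelon form has 2 nonzero rows, so the rank is 2.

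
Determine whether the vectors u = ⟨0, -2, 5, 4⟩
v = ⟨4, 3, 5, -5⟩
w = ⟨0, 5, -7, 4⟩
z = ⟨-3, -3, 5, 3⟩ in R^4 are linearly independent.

Row-reduce the matrix whose columns are u, v, w, z.
The reduction yields 4 nonzero rows, so the rank is 4.
Since rank = 4 (the number of vectors), the set is linearly independent.

linearly independent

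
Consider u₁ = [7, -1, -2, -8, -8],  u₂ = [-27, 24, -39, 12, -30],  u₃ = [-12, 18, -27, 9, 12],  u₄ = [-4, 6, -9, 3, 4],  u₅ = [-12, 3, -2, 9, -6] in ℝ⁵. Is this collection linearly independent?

Row-reduce the matrix whose columns are u₁, u₂, u₃, u₄, u₅.
The reduction yields 3 nonzero rows, so the rank is 3.
Since rank 3 < 5, the set is linearly dependent.
Indeed u₃ - 3u₄ = 0.

linearly dependent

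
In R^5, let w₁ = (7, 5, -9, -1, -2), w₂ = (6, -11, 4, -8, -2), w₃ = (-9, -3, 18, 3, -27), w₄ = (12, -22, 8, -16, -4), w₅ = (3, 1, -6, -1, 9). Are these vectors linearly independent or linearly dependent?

One vector is a scalar multiple of another, so the set is dependent.

linearly dependent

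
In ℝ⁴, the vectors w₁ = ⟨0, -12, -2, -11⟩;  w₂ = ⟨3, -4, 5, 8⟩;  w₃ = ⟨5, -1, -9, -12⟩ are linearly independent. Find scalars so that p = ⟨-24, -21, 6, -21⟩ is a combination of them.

Solve the system with w₁, w₂, w₃ as columns and p as the right-hand side.
The system has the unique solution (α₁, α₂, α₃) = (3, -3, -3).

p = 3w₁ - 3w₂ - 3w₃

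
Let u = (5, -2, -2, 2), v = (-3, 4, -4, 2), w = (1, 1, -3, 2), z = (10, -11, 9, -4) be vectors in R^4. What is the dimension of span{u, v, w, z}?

2

Put the 4×4 matrix [u|v|w|z] into echelon form.
Exactly 2 pivots survive; hence the rank is 2.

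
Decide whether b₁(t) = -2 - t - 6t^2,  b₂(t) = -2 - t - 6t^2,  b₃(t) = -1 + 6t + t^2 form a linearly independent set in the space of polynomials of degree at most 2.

linearly dependent

Take coordinates with respect to the standard basis {1, t, t^2}.
Two of the vectors are equal, giving an immediate dependence.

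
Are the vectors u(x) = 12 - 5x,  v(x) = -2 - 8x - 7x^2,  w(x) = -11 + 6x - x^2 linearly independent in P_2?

linearly independent

Take coordinates with respect to the standard basis {1, x, x^2}.
The matrix [u|v|w] has determinant 225.
A nonzero determinant means the columns are linearly independent.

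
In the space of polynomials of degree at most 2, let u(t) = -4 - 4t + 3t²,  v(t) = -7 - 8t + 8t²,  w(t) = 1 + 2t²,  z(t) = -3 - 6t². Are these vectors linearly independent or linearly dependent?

Take coordinates with respect to the standard basis {1, t, t²}.
There are 4 vectors in a 3-dimensional space, so they cannot be linearly independent.

linearly dependent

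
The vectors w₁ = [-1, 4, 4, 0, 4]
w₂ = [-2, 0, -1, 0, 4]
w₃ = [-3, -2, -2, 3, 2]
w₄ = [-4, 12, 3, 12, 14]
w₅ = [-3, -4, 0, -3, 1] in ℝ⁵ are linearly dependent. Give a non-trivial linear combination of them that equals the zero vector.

Set up α₁w₁ + … + α₅w₅ = 0 and solve the homogeneous system.
A generator of the null space is (2, 1, 2, -1, -2).

2w₁ + w₂ + 2w₃ - w₄ - 2w₅ = 0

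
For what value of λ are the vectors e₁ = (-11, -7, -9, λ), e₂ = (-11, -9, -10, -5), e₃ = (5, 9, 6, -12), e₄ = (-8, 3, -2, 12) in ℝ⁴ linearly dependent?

λ = -43/12

The vectors are dependent exactly when the determinant of the matrix with rows e₁, e₂, e₃, e₄ vanishes.
Expanding, det = 132*λ + 473.
Solving 132*λ + 473 = 0 yields λ = -43/12.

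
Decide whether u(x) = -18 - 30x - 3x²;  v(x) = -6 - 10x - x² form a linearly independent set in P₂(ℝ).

linearly dependent

Write each element as a coordinate vector in ℝ³ using {1, x, x²}.
Row-reduce the matrix whose columns are u, v.
The reduction yields 1 nonzero row, so the rank is 1.
Since rank 1 < 2, the set is linearly dependent.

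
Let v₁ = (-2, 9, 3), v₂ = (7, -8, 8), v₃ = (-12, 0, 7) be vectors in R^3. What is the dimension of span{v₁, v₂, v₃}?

Apply Gaussian elimination to the matrix whose rows are v₁, v₂, v₃.
The echelon form has 3 nonzero rows, so the rank is 3.

3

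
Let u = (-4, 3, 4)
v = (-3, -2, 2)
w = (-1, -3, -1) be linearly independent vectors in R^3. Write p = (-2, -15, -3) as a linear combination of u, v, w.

p = -2u + 3v + w

Solve the system with u, v, w as columns and p as the right-hand side.
The system has the unique solution (c₁, c₂, c₃) = (-2, 3, 1).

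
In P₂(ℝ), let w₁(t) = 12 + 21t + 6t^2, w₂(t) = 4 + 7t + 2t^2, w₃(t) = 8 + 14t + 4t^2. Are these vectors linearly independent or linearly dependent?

Take coordinates with respect to the standard basis {1, t, t^2}.
Form the 3×3 matrix with these as columns; its determinant is 0.
A zero determinant means the columns are linearly dependent.

linearly dependent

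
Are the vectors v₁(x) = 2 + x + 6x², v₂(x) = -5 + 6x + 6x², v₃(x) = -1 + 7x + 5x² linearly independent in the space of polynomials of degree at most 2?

linearly independent

Write each element as a coordinate vector in ℝ³ using {1, x, x²}.
Place the vectors as rows of a 3×3 matrix and reduce to echelon form.
The reduction yields 3 nonzero rows, so the rank is 3.
Since rank = 3 (the number of vectors), the set is linearly independent.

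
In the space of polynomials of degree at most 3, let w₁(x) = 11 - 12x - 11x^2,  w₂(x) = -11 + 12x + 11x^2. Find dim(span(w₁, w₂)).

Pass to coordinate vectors with respect to the basis {1, x, …, x^3}.
Apply Gaussian elimination to the matrix whose rows are w₁, w₂.
Reduction leaves 1 leading entry, giving rank 1.

1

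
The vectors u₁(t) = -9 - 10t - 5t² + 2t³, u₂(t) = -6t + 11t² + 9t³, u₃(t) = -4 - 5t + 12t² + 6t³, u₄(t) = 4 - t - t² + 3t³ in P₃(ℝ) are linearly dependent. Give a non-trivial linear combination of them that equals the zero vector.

u₂ - u₃ - u₄ = 0

Write each element as a vector in ℝ⁴ using {1, t, …, t³}.
Row-reduce the matrix with u₁, u₂, u₃, u₄ as columns; the null space gives the coefficients.
One solution (up to scaling) is (0, 1, -1, -1).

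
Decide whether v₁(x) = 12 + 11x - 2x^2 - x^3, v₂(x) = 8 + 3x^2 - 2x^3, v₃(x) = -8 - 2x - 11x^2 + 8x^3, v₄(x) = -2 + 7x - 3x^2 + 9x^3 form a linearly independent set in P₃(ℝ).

Take coordinates with respect to the standard basis {1, x, …, x^3}.
Row-reduce the matrix whose columns are v₁, v₂, v₃, v₄.
The reduction yields 4 nonzero rows, so the rank is 4.
Since rank = 4 (the number of vectors), the set is linearly independent.

linearly independent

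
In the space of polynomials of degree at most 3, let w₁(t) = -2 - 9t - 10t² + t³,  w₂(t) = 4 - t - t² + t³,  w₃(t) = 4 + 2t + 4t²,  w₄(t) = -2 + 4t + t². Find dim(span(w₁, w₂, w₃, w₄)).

Represent each element by its coordinate vector in ℝ⁴.
Form the matrix with w₁, w₂, w₃, w₄ as columns and reduce.
Reduction leaves 3 leading entries, giving rank 3.

dim = 3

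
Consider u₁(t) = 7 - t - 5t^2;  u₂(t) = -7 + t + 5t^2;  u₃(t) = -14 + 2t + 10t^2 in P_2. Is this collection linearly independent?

Write each element as a coordinate vector in ℝ³ using {1, t, t^2}.
Place the vectors as rows of a 3×3 matrix and reduce to echelon form.
The reduction yields 1 nonzero row, so the rank is 1.
Since rank 1 < 3, the set is linearly dependent.
Indeed u₁ + u₂ = 0.

linearly dependent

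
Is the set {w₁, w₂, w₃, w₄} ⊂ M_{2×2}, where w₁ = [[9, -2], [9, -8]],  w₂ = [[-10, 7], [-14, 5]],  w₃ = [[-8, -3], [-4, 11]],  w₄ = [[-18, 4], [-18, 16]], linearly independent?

linearly dependent

Write each element as a coordinate vector in ℝ⁴ using {E₁₁, E₁₂, E₂₁, E₂₂}.
Place the vectors as rows of a 4×4 matrix and reduce to echelon form.
The reduction yields 2 nonzero rows, so the rank is 2.
Since rank 2 < 4, the set is linearly dependent.
Indeed 2w₁ + w₂ + w₃ = 0.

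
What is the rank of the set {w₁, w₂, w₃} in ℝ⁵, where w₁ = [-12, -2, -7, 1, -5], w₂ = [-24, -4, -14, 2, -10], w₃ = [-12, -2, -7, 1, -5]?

rank 1

Put the 5×3 matrix [w₁|w₂|w₃] into echelon form.
The echelon form has 1 nonzero row, so the rank is 1.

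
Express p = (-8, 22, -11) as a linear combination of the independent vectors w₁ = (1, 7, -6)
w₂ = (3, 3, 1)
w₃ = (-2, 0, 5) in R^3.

Since w₁, w₂, w₃ are independent, the coefficients expressing p are uniquely determined by a linear system.
The system has the unique solution (a₁, a₂, a₃) = (4, -2, 3).

p = 4w₁ - 2w₂ + 3w₃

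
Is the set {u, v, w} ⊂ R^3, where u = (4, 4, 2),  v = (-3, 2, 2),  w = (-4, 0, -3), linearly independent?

linearly independent

Place the vectors as rows of a 3×3 matrix and reduce to echelon form.
The reduction yields 3 nonzero rows, so the rank is 3.
Since rank = 3 (the number of vectors), the set is linearly independent.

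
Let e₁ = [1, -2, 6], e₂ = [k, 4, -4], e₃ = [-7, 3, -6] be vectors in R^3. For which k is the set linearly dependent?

Dependence holds iff the 3×3 matrix [e₁ e₂ e₃] is singular.
The determinant works out to 6*k + 100.
Setting this to zero gives k = -50/3.

k = -50/3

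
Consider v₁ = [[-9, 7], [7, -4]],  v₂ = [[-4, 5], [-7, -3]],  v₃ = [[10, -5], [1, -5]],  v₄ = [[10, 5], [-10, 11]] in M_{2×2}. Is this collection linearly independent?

linearly independent

Write each element as a coordinate vector in ℝ⁴ using {E₁₁, E₁₂, E₂₁, E₂₂}.
Form the 4×4 matrix with these as columns; its determinant is -14562.
A nonzero determinant means the columns are linearly independent.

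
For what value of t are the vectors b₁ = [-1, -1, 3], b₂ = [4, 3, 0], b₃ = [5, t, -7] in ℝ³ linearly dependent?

Dependence holds iff the 3×3 matrix [b₁ b₂ b₃] is singular.
Cofactor expansion gives det = 12*t - 52.
This vanishes exactly when t = 13/3.

t = 13/3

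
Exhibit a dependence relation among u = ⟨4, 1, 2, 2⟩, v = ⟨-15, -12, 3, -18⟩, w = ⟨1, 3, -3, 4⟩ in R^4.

Row-reduce the matrix with u, v, w as columns; the null space gives the coefficients.
A generator of the null space is (3, 1, 3).

3u + v + 3w = 0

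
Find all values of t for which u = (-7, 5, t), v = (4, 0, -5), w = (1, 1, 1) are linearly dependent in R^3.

t = 20

The set is linearly dependent precisely when det[u; v; w] = 0.
Cofactor expansion gives det = 4*t - 80.
This vanishes exactly when t = 20.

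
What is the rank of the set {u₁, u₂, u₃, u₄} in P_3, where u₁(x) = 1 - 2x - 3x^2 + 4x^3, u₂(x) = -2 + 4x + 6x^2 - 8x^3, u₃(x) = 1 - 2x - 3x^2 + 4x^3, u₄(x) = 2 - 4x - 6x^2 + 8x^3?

1

Represent each element by its coordinate vector in ℝ⁴.
Row-reduce the 4×4 matrix with these as rows.
Reduction leaves 1 leading entry, giving rank 1.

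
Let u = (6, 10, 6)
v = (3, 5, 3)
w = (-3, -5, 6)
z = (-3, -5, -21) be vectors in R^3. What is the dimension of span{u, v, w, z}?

Put the 3×4 matrix [u|v|w|z] into echelon form.
There are 2 pivot columns, so rank = 2.
(With 4 elements in a 3-dimensional space the rank is at most 3.)

2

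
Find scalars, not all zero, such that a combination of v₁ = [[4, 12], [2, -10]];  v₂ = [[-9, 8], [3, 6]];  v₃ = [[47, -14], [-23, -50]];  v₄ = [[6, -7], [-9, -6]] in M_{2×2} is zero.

2v₁ - 3v₂ - v₃ + 2v₄ = 0

Take coordinates with respect to {E₁₁, E₁₂, E₂₁, E₂₂}.
Solve the homogeneous system with v₁, v₂, v₃, v₄ as columns by row-reducing the coefficient matrix.
One solution (up to scaling) is (2, -3, -1, 2).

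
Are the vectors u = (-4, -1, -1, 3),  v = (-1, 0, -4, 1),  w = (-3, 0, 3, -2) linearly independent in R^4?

Place the vectors as rows of a 3×4 matrix and reduce to echelon form.
The reduction yields 3 nonzero rows, so the rank is 3.
Since rank = 3 (the number of vectors), the set is linearly independent.

linearly independent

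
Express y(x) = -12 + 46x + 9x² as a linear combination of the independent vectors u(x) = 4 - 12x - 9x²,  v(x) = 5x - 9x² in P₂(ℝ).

Identify each element with its coordinate vector in ℝ³ via {1, x, x²}.
Since u, v are independent, the coefficients expressing y are uniquely determined by a linear system.
Row-reducing the augmented matrix gives the unique coefficients (a₁, a₂) = (-3, 2).

y = -3u + 2v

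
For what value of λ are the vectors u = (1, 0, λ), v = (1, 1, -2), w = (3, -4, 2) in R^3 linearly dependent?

Dependence holds iff the 3×3 matrix [u v w] is singular.
Expanding, det = -7*λ - 6.
This vanishes exactly when λ = -6/7.

λ = -6/7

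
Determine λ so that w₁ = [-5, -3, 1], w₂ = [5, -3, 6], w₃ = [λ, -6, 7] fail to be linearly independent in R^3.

λ = 0

Dependence holds iff the 3×3 matrix [w₁ w₂ w₃] is singular.
The determinant works out to -15*λ.
This vanishes exactly when λ = 0.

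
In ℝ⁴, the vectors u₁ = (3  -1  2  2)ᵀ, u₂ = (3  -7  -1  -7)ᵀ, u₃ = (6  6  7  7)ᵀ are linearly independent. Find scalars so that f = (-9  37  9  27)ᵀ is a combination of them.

f = -4u₁ - 3u₂ + 2u₃

Solve the system with u₁, u₂, u₃ as columns and f as the right-hand side.
Back-substitution yields (c₁, c₂, c₃) = (-4, -3, 2).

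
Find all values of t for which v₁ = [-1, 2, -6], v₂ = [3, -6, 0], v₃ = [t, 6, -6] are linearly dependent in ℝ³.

t = -3

Dependence holds iff the 3×3 matrix [v₁ v₂ v₃] is singular.
Expanding, det = -36*t - 108.
Setting this to zero gives t = -3.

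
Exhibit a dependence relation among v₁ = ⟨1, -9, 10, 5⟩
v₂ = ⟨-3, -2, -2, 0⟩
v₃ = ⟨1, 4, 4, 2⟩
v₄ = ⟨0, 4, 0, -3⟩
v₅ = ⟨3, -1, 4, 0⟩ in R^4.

Row-reduce the matrix with v₁, v₂, v₃, v₄, v₅ as columns; the null space gives the coefficients.
One solution (up to scaling) is (1, -3, -1, 1, -3).

v₁ - 3v₂ - v₃ + v₄ - 3v₅ = 0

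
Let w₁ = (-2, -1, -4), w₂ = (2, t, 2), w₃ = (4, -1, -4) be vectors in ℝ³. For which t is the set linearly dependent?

The vectors are dependent exactly when the determinant of the matrix with rows w₁, w₂, w₃ vanishes.
Expanding, det = 24*t - 12.
Solving 24*t - 12 = 0 yields t = 1/2.

t = 1/2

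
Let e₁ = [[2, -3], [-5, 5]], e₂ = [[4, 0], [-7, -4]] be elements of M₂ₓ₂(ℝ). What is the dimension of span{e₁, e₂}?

2

Represent each element by its coordinate vector in ℝ⁴.
Put the 4×2 matrix [e₁|e₂] into echelon form.
Reduction leaves 2 leading entries, giving rank 2.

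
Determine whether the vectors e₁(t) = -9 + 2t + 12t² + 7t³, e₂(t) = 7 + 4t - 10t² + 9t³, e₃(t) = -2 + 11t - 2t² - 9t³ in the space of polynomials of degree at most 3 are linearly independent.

Take coordinates with respect to the standard basis {1, t, …, t³}.
Row-reduce the matrix whose columns are e₁, e₂, e₃.
The reduction yields 3 nonzero rows, so the rank is 3.
Since rank = 3 (the number of vectors), the set is linearly independent.

linearly independent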